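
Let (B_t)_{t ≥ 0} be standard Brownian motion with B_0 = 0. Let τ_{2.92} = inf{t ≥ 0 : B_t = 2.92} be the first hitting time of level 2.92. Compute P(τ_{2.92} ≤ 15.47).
P(τ_{2.92} ≤ 15.47) = 2(1 − Φ(2.92/√15.47)) = 2(1 − Φ(0.7424)) ≈ 0.4578

By the reflection principle for standard BM, P(τ_b ≤ t) = 2 · P(B_t ≥ b). Since B_t ~ N(0, t), P(B_t ≥ 2.92) = 1 − Φ(2.92/√t) = 1 − Φ(2.92/√15.47) = 1 − Φ(0.7424) ≈ 0.22892. Doubling: P(τ_{2.92} ≤ 15.47) ≈ 2 · 0.22892 = 0.45784 ≈ 0.4578.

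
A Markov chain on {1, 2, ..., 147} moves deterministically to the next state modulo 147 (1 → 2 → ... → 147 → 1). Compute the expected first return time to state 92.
E[T_92 | X_0 = 92] = 147

The chain cycles deterministically, so starting at state 92 it returns in exactly 147 steps. Equivalently, the stationary distribution is uniform π_j = 1/147 for every state j, so by Kac's formula E[T_92] = 1/π_92 = 147.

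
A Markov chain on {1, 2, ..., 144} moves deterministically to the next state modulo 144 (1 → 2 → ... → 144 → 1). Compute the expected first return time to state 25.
E[T_25 | X_0 = 25] = 144

The chain cycles deterministically, so starting at state 25 it returns in exactly 144 steps. Equivalently, the stationary distribution is uniform π_j = 1/144 for every state j, so by Kac's formula E[T_25] = 1/π_25 = 144.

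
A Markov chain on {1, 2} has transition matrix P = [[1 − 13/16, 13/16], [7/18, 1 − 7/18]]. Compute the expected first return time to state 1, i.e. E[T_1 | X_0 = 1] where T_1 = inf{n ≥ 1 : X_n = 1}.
E[T_1 | X_0 = 1] = 1/π_1 = 173/56

For an irreducible recurrent Markov chain with stationary distribution π, E[T_i | X_0 = i] = 1/π_i (Kac's formula). Here π_1 = (7/18)/(13/16 + 7/18) = (7/18)/(173/144) = 56/173, so E[T_1 | X_0 = 1] = 1/π_1 = (13/16 + 7/18)/(7/18) = (173/144)/(7/18) = 173/56.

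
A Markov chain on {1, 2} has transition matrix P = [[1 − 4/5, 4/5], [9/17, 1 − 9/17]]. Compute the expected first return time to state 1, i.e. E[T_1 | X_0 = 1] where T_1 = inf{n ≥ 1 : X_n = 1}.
E[T_1 | X_0 = 1] = 1/π_1 = 113/45

For an irreducible recurrent Markov chain with stationary distribution π, E[T_i | X_0 = i] = 1/π_i (Kac's formula). Here π_1 = (9/17)/(4/5 + 9/17) = (9/17)/(113/85) = 45/113, so E[T_1 | X_0 = 1] = 1/π_1 = (4/5 + 9/17)/(9/17) = (113/85)/(9/17) = 113/45.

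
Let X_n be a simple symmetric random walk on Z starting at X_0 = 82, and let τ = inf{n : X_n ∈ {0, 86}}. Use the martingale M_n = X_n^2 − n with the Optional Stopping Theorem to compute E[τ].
E[τ] = 328

M_n = X_n^2 − n is a martingale (since E[X_{n+1}^2 | F_n] = X_n^2 + 1). By OST (τ has finite mean in a bounded region), E[M_τ] = E[M_0] = X_0^2 − 0 = 82^2 = 6724. Also E[M_τ] = E[X_τ^2] − E[τ]. The walk exits at 0 or 86, with P(hit 86 first) = 82/86, so E[X_τ^2] = 86^2 · 82/86 + 0 = 7052. Thus E[τ] = E[X_τ^2] − E[M_τ] = 7052 − 6724 = 328 = 82(86 − 82) = 328.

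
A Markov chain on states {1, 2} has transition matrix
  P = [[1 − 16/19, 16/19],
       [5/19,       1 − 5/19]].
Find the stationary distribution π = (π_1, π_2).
π_1 = 5/21, π_2 = 16/21

Solve πP = π with π_1 + π_2 = 1. From πP = π: π_1 · (1 − 16/19) + π_2 · 5/19 = π_1 ⇒ π_2 · 5/19 = π_1 · 16/19 ⇒ π_2/π_1 = (16/19)/(5/19) = 16/5. Together with π_1 + π_2 = 1:
  π_1 = (5/19)/(16/19 + 5/19) = (5/19)/(21/19) = 5/21,
  π_2 = (16/19)/(16/19 + 5/19) = (16/19)/(21/19) = 16/21.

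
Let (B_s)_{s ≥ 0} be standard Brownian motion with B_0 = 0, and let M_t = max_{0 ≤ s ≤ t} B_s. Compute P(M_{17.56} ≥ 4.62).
P(M_{17.56} ≥ 4.62) = 2·P(B_{17.56} ≥ 4.62) = 2(1 − Φ(4.62/√17.56)) ≈ 0.2702

By the reflection principle for Brownian motion, P(M_t ≥ a) = 2 · P(B_t ≥ a) for a ≥ 0. Since B_t ~ N(0, t), P(B_t ≥ 4.62) = 1 − Φ(4.62/√t) = 1 − Φ(4.62/√17.56) = 1 − Φ(1.1025). So
  P(M_{17.56} ≥ 4.62) = 2(1 − Φ(1.1025)) ≈ 0.2702.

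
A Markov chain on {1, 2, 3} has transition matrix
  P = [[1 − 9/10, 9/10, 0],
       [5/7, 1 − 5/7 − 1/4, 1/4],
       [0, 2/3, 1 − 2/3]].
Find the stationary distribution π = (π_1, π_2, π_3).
π = (400/1093, 504/1093, 189/1093)

This is a birth-death chain on three states, which satisfies detailed balance: π_1 · P_{12} = π_2 · P_{21} and π_2 · P_{23} = π_3 · P_{32}.
From π_1 · 9/10 = π_2 · 5/7: π_2/π_1 = (9/10)/(5/7) = 63/50.
From π_2 · 1/4 = π_3 · 2/3: π_3/π_2 = (1/4)/(2/3) = 3/8.
Take π_1 proportional to 1; then unnormalized π = (1, 63/50, 189/400). Normalize by dividing by the sum 1093/400:
  π = (400/1093, 504/1093, 189/1093).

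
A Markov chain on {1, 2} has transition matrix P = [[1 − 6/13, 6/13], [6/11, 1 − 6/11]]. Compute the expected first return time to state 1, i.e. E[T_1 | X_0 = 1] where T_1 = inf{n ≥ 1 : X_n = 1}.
E[T_1 | X_0 = 1] = 1/π_1 = 24/13

For an irreducible recurrent Markov chain with stationary distribution π, E[T_i | X_0 = i] = 1/π_i (Kac's formula). Here π_1 = (6/11)/(6/13 + 6/11) = (6/11)/(144/143) = 13/24, so E[T_1 | X_0 = 1] = 1/π_1 = (6/13 + 6/11)/(6/11) = (144/143)/(6/11) = 24/13.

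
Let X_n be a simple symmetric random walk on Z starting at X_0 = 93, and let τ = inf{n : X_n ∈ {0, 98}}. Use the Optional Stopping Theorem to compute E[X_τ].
E[X_τ] = 93

X_n is a martingale and τ is a bounded-mean stopping time (indeed τ is finite a.s. with bounded expectation since the walk is in a bounded region). By the OST, E[X_τ] = E[X_0] = 93. Equivalently: E[X_τ] = 98 · P(hit 98 first) + 0 · P(hit 0 first) = 98 · (93/98) = 93.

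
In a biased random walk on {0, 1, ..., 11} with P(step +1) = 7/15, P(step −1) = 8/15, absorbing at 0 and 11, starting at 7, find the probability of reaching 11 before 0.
P(hit 11 before 0) = (1 − (8/7)^7) / (1 − (8/7)^11) = 3057935209/6612607849

Let u_k denote P(reach 11 before 0 | start at k). Boundary: u_0 = 0, u_11 = 1. Recurrence: u_k = 7/15·u_{k+1} + 8/15·u_{k-1} for 1 ≤ k ≤ 10. Try u_k = A + B·r^k with r = q/p = (8/15)/(7/15) = 8/7. Substitution satisfies the recurrence; boundary conditions give:
  u_k = (1 − r^k) / (1 − r^N) = (1 − (8/7)^7) / (1 − (8/7)^11) = 3057935209/6612607849.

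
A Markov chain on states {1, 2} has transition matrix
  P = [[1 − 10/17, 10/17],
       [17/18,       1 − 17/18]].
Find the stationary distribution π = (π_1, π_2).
π_1 = 289/469, π_2 = 180/469

Solve πP = π with π_1 + π_2 = 1. From πP = π: π_1 · (1 − 10/17) + π_2 · 17/18 = π_1 ⇒ π_2 · 17/18 = π_1 · 10/17 ⇒ π_2/π_1 = (10/17)/(17/18) = 180/289. Together with π_1 + π_2 = 1:
  π_1 = (17/18)/(10/17 + 17/18) = (17/18)/(469/306) = 289/469,
  π_2 = (10/17)/(10/17 + 17/18) = (10/17)/(469/306) = 180/469.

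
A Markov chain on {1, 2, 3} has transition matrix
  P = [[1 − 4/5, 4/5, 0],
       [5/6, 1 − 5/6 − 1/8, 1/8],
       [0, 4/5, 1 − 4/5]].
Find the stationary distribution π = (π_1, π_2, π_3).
π = (100/211, 96/211, 15/211)

This is a birth-death chain on three states, which satisfies detailed balance: π_1 · P_{12} = π_2 · P_{21} and π_2 · P_{23} = π_3 · P_{32}.
From π_1 · 4/5 = π_2 · 5/6: π_2/π_1 = (4/5)/(5/6) = 24/25.
From π_2 · 1/8 = π_3 · 4/5: π_3/π_2 = (1/8)/(4/5) = 5/32.
Take π_1 proportional to 1; then unnormalized π = (1, 24/25, 3/20). Normalize by dividing by the sum 211/100:
  π = (100/211, 96/211, 15/211).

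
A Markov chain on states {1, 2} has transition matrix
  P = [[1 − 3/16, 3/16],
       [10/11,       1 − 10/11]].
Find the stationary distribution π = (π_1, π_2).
π_1 = 160/193, π_2 = 33/193

Solve πP = π with π_1 + π_2 = 1. From πP = π: π_1 · (1 − 3/16) + π_2 · 10/11 = π_1 ⇒ π_2 · 10/11 = π_1 · 3/16 ⇒ π_2/π_1 = (3/16)/(10/11) = 33/160. Together with π_1 + π_2 = 1:
  π_1 = (10/11)/(3/16 + 10/11) = (10/11)/(193/176) = 160/193,
  π_2 = (3/16)/(3/16 + 10/11) = (3/16)/(193/176) = 33/193.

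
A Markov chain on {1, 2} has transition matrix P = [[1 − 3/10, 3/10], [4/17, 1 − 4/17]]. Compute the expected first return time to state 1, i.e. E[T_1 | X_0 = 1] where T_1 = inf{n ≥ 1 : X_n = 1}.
E[T_1 | X_0 = 1] = 1/π_1 = 91/40

For an irreducible recurrent Markov chain with stationary distribution π, E[T_i | X_0 = i] = 1/π_i (Kac's formula). Here π_1 = (4/17)/(3/10 + 4/17) = (4/17)/(91/170) = 40/91, so E[T_1 | X_0 = 1] = 1/π_1 = (3/10 + 4/17)/(4/17) = (91/170)/(4/17) = 91/40.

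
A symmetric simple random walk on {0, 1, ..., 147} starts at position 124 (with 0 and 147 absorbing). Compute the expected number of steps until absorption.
E[τ | X_0 = 124] = 2852

Let v_k = E[τ | X_0 = k]. Boundary: v_0 = v_147 = 0. Recurrence: v_k = 1 + (v_{k-1} + v_{k+1})/2 for 1 ≤ k ≤ 146. The particular solution to v_k − (v_{k-1} + v_{k+1})/2 = 1 is v_k = −k^2. Adding homogeneous solution A + B k and matching boundaries gives v_k = k (147 − k). Substituting k = 124: v_124 = 124 · 23 = 2852.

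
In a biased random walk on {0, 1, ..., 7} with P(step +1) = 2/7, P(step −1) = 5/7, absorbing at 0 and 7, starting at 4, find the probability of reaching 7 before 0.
P(hit 7 before 0) = (1 − (5/2)^4) / (1 − (5/2)^7) = 1624/25999

Let u_k denote P(reach 7 before 0 | start at k). Boundary: u_0 = 0, u_7 = 1. Recurrence: u_k = 2/7·u_{k+1} + 5/7·u_{k-1} for 1 ≤ k ≤ 6. Try u_k = A + B·r^k with r = q/p = (5/7)/(2/7) = 5/2. Substitution satisfies the recurrence; boundary conditions give:
  u_k = (1 − r^k) / (1 − r^N) = (1 − (5/2)^4) / (1 − (5/2)^7) = 1624/25999.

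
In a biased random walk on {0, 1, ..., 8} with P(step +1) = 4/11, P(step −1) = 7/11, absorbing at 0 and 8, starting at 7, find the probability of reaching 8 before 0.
P(hit 8 before 0) = (1 − (7/4)^7) / (1 − (7/4)^8) = 1076212/1899755

Let u_k denote P(reach 8 before 0 | start at k). Boundary: u_0 = 0, u_8 = 1. Recurrence: u_k = 4/11·u_{k+1} + 7/11·u_{k-1} for 1 ≤ k ≤ 7. Try u_k = A + B·r^k with r = q/p = (7/11)/(4/11) = 7/4. Substitution satisfies the recurrence; boundary conditions give:
  u_k = (1 − r^k) / (1 − r^N) = (1 − (7/4)^7) / (1 − (7/4)^8) = 1076212/1899755.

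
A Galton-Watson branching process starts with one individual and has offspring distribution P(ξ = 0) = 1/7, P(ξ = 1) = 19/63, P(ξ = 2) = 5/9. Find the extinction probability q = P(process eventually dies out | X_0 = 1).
q = 9/35

The pgf is f(s) = 1/7 + 19/63·s + 5/9·s². The extinction probability q is the smallest fixed point of f in [0, 1]. Setting s = f(s):
  5/9·s² + (19/63 − 1)·s + 1/7 = 0
  5/9·s² − (1/7 + 5/9)·s + 1/7 = 0
which factors as (s − 1)·(5/9·s − 1/7) = 0, giving roots s = 1 and s = (1/7)/(5/9) = 9/35.
Mean offspring μ = 19/63 + 2·5/9 = 89/63 > 1 (supercritical), so q < 1. The extinction probability is the smaller root: q = (1/7)/(5/9) = 9/35.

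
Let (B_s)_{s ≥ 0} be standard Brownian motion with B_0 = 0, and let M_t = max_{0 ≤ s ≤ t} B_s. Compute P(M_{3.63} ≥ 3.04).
P(M_{3.63} ≥ 3.04) = 2·P(B_{3.63} ≥ 3.04) = 2(1 − Φ(3.04/√3.63)) ≈ 0.1106

By the reflection principle for Brownian motion, P(M_t ≥ a) = 2 · P(B_t ≥ a) for a ≥ 0. Since B_t ~ N(0, t), P(B_t ≥ 3.04) = 1 − Φ(3.04/√t) = 1 − Φ(3.04/√3.63) = 1 − Φ(1.5956). So
  P(M_{3.63} ≥ 3.04) = 2(1 − Φ(1.5956)) ≈ 0.1106.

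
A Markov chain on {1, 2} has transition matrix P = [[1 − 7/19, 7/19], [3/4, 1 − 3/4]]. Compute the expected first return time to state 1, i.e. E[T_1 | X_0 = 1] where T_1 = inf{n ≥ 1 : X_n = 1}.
E[T_1 | X_0 = 1] = 1/π_1 = 85/57

For an irreducible recurrent Markov chain with stationary distribution π, E[T_i | X_0 = i] = 1/π_i (Kac's formula). Here π_1 = (3/4)/(7/19 + 3/4) = (3/4)/(85/76) = 57/85, so E[T_1 | X_0 = 1] = 1/π_1 = (7/19 + 3/4)/(3/4) = (85/76)/(3/4) = 85/57.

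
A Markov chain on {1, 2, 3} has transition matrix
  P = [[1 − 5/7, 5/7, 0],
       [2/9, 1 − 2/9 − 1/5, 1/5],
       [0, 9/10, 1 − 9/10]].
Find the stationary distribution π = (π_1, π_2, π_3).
π = (14/69, 15/23, 10/69)

This is a birth-death chain on three states, which satisfies detailed balance: π_1 · P_{12} = π_2 · P_{21} and π_2 · P_{23} = π_3 · P_{32}.
From π_1 · 5/7 = π_2 · 2/9: π_2/π_1 = (5/7)/(2/9) = 45/14.
From π_2 · 1/5 = π_3 · 9/10: π_3/π_2 = (1/5)/(9/10) = 2/9.
Take π_1 proportional to 1; then unnormalized π = (1, 45/14, 5/7). Normalize by dividing by the sum 69/14:
  π = (14/69, 15/23, 10/69).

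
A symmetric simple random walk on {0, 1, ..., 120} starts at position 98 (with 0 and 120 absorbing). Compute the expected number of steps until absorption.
E[τ | X_0 = 98] = 2156

Let v_k = E[τ | X_0 = k]. Boundary: v_0 = v_120 = 0. Recurrence: v_k = 1 + (v_{k-1} + v_{k+1})/2 for 1 ≤ k ≤ 119. The particular solution to v_k − (v_{k-1} + v_{k+1})/2 = 1 is v_k = −k^2. Adding homogeneous solution A + B k and matching boundaries gives v_k = k (120 − k). Substituting k = 98: v_98 = 98 · 22 = 2156.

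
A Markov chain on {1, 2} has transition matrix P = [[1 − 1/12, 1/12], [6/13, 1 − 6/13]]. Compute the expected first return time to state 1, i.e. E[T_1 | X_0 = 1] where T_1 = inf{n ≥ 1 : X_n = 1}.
E[T_1 | X_0 = 1] = 1/π_1 = 85/72

For an irreducible recurrent Markov chain with stationary distribution π, E[T_i | X_0 = i] = 1/π_i (Kac's formula). Here π_1 = (6/13)/(1/12 + 6/13) = (6/13)/(85/156) = 72/85, so E[T_1 | X_0 = 1] = 1/π_1 = (1/12 + 6/13)/(6/13) = (85/156)/(6/13) = 85/72.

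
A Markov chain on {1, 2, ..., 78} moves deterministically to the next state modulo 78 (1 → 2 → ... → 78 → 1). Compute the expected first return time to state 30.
E[T_30 | X_0 = 30] = 78

The chain cycles deterministically, so starting at state 30 it returns in exactly 78 steps. Equivalently, the stationary distribution is uniform π_j = 1/78 for every state j, so by Kac's formula E[T_30] = 1/π_30 = 78.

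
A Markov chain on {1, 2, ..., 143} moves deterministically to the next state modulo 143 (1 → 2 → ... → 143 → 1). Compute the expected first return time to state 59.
E[T_59 | X_0 = 59] = 143

The chain cycles deterministically, so starting at state 59 it returns in exactly 143 steps. Equivalently, the stationary distribution is uniform π_j = 1/143 for every state j, so by Kac's formula E[T_59] = 1/π_59 = 143.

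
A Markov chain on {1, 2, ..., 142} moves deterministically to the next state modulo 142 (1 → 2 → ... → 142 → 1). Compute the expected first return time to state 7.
E[T_7 | X_0 = 7] = 142

The chain cycles deterministically, so starting at state 7 it returns in exactly 142 steps. Equivalently, the stationary distribution is uniform π_j = 1/142 for every state j, so by Kac's formula E[T_7] = 1/π_7 = 142.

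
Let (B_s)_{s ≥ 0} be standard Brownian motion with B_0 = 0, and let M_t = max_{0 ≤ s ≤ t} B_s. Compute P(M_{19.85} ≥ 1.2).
P(M_{19.85} ≥ 1.2) = 2·P(B_{19.85} ≥ 1.2) = 2(1 − Φ(1.2/√19.85)) ≈ 0.7877

By the reflection principle for Brownian motion, P(M_t ≥ a) = 2 · P(B_t ≥ a) for a ≥ 0. Since B_t ~ N(0, t), P(B_t ≥ 1.2) = 1 − Φ(1.2/√t) = 1 − Φ(1.2/√19.85) = 1 − Φ(0.2693). So
  P(M_{19.85} ≥ 1.2) = 2(1 − Φ(0.2693)) ≈ 0.7877.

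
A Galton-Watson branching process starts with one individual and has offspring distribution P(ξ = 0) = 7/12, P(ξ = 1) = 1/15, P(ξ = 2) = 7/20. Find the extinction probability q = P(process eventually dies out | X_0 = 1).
q = 1

Mean offspring μ = 0·7/12 + 1·1/15 + 2·7/20 = 23/30 ≤ 1. For μ ≤ 1 with offspring not concentrated at 1, the Galton-Watson process goes extinct almost surely, so q = 1.
(Algebraic check: The pgf is f(s) = 7/12 + 1/15·s + 7/20·s². The extinction probability q is the smallest fixed point of f in [0, 1]. Setting s = f(s):
  7/20·s² + (1/15 − 1)·s + 7/12 = 0
  7/20·s² − (7/12 + 7/20)·s + 7/12 = 0
which factors as (s − 1)·(7/20·s − 7/12) = 0, giving roots s = 1 and s = (7/12)/(7/20) = 5/3. Since 5/3 ≥ 1, the smallest root in [0, 1] is s = 1.)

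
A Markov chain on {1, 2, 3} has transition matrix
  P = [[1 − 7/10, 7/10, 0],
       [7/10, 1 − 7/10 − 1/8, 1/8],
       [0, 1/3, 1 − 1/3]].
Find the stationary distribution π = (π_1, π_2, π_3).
π = (8/19, 8/19, 3/19)

This is a birth-death chain on three states, which satisfies detailed balance: π_1 · P_{12} = π_2 · P_{21} and π_2 · P_{23} = π_3 · P_{32}.
From π_1 · 7/10 = π_2 · 7/10: π_2/π_1 = (7/10)/(7/10) = 1.
From π_2 · 1/8 = π_3 · 1/3: π_3/π_2 = (1/8)/(1/3) = 3/8.
Take π_1 proportional to 1; then unnormalized π = (1, 1, 3/8). Normalize by dividing by the sum 19/8:
  π = (8/19, 8/19, 3/19).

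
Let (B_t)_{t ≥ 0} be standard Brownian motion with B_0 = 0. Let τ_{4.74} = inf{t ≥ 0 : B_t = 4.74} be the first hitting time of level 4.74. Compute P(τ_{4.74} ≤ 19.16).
P(τ_{4.74} ≤ 19.16) = 2(1 − Φ(4.74/√19.16)) = 2(1 − Φ(1.0829)) ≈ 0.2789

By the reflection principle for standard BM, P(τ_b ≤ t) = 2 · P(B_t ≥ b). Since B_t ~ N(0, t), P(B_t ≥ 4.74) = 1 − Φ(4.74/√t) = 1 − Φ(4.74/√19.16) = 1 − Φ(1.0829) ≈ 0.13943. Doubling: P(τ_{4.74} ≤ 19.16) ≈ 2 · 0.13943 = 0.27886 ≈ 0.2789.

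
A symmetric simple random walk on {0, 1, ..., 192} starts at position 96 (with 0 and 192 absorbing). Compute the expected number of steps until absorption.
E[τ | X_0 = 96] = 9216

Let v_k = E[τ | X_0 = k]. Boundary: v_0 = v_192 = 0. Recurrence: v_k = 1 + (v_{k-1} + v_{k+1})/2 for 1 ≤ k ≤ 191. The particular solution to v_k − (v_{k-1} + v_{k+1})/2 = 1 is v_k = −k^2. Adding homogeneous solution A + B k and matching boundaries gives v_k = k (192 − k). Substituting k = 96: v_96 = 96 · 96 = 9216.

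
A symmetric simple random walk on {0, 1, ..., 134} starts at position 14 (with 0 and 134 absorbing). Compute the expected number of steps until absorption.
E[τ | X_0 = 14] = 1680

Let v_k = E[τ | X_0 = k]. Boundary: v_0 = v_134 = 0. Recurrence: v_k = 1 + (v_{k-1} + v_{k+1})/2 for 1 ≤ k ≤ 133. The particular solution to v_k − (v_{k-1} + v_{k+1})/2 = 1 is v_k = −k^2. Adding homogeneous solution A + B k and matching boundaries gives v_k = k (134 − k). Substituting k = 14: v_14 = 14 · 120 = 1680.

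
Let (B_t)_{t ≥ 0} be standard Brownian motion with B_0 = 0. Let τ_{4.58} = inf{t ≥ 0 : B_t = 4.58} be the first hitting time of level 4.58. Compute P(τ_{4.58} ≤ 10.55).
P(τ_{4.58} ≤ 10.55) = 2(1 − Φ(4.58/√10.55)) = 2(1 − Φ(1.4101)) ≈ 0.1585

By the reflection principle for standard BM, P(τ_b ≤ t) = 2 · P(B_t ≥ b). Since B_t ~ N(0, t), P(B_t ≥ 4.58) = 1 − Φ(4.58/√t) = 1 − Φ(4.58/√10.55) = 1 − Φ(1.4101) ≈ 0.07926. Doubling: P(τ_{4.58} ≤ 10.55) ≈ 2 · 0.07926 = 0.15852 ≈ 0.1585.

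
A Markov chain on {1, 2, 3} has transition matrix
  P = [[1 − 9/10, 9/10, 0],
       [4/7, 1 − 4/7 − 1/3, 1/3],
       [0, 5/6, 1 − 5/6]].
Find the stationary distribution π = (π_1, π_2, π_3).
π = (200/641, 315/641, 126/641)

This is a birth-death chain on three states, which satisfies detailed balance: π_1 · P_{12} = π_2 · P_{21} and π_2 · P_{23} = π_3 · P_{32}.
From π_1 · 9/10 = π_2 · 4/7: π_2/π_1 = (9/10)/(4/7) = 63/40.
From π_2 · 1/3 = π_3 · 5/6: π_3/π_2 = (1/3)/(5/6) = 2/5.
Take π_1 proportional to 1; then unnormalized π = (1, 63/40, 63/100). Normalize by dividing by the sum 641/200:
  π = (200/641, 315/641, 126/641).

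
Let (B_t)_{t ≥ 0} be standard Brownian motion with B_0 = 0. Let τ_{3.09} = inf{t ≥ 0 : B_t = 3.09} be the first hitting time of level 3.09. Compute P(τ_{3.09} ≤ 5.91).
P(τ_{3.09} ≤ 5.91) = 2(1 − Φ(3.09/√5.91)) = 2(1 − Φ(1.2711)) ≈ 0.2037

By the reflection principle for standard BM, P(τ_b ≤ t) = 2 · P(B_t ≥ b). Since B_t ~ N(0, t), P(B_t ≥ 3.09) = 1 − Φ(3.09/√t) = 1 − Φ(3.09/√5.91) = 1 − Φ(1.2711) ≈ 0.10185. Doubling: P(τ_{3.09} ≤ 5.91) ≈ 2 · 0.10185 = 0.20370 ≈ 0.2037.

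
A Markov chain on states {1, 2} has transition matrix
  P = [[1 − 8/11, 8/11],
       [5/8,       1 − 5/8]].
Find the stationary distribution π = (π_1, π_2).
π_1 = 55/119, π_2 = 64/119

Solve πP = π with π_1 + π_2 = 1. From πP = π: π_1 · (1 − 8/11) + π_2 · 5/8 = π_1 ⇒ π_2 · 5/8 = π_1 · 8/11 ⇒ π_2/π_1 = (8/11)/(5/8) = 64/55. Together with π_1 + π_2 = 1:
  π_1 = (5/8)/(8/11 + 5/8) = (5/8)/(119/88) = 55/119,
  π_2 = (8/11)/(8/11 + 5/8) = (8/11)/(119/88) = 64/119.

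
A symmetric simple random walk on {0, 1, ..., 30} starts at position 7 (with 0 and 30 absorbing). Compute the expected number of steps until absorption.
E[τ | X_0 = 7] = 161

Let v_k = E[τ | X_0 = k]. Boundary: v_0 = v_30 = 0. Recurrence: v_k = 1 + (v_{k-1} + v_{k+1})/2 for 1 ≤ k ≤ 29. The particular solution to v_k − (v_{k-1} + v_{k+1})/2 = 1 is v_k = −k^2. Adding homogeneous solution A + B k and matching boundaries gives v_k = k (30 − k). Substituting k = 7: v_7 = 7 · 23 = 161.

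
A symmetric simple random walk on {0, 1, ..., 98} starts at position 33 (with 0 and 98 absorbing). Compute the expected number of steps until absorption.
E[τ | X_0 = 33] = 2145

Let v_k = E[τ | X_0 = k]. Boundary: v_0 = v_98 = 0. Recurrence: v_k = 1 + (v_{k-1} + v_{k+1})/2 for 1 ≤ k ≤ 97. The particular solution to v_k − (v_{k-1} + v_{k+1})/2 = 1 is v_k = −k^2. Adding homogeneous solution A + B k and matching boundaries gives v_k = k (98 − k). Substituting k = 33: v_33 = 33 · 65 = 2145.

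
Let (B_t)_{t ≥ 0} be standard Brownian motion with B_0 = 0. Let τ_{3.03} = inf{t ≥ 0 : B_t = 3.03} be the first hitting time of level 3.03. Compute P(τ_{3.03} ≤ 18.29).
P(τ_{3.03} ≤ 18.29) = 2(1 − Φ(3.03/√18.29)) = 2(1 − Φ(0.7085)) ≈ 0.4786

By the reflection principle for standard BM, P(τ_b ≤ t) = 2 · P(B_t ≥ b). Since B_t ~ N(0, t), P(B_t ≥ 3.03) = 1 − Φ(3.03/√t) = 1 − Φ(3.03/√18.29) = 1 − Φ(0.7085) ≈ 0.23932. Doubling: P(τ_{3.03} ≤ 18.29) ≈ 2 · 0.23932 = 0.47864 ≈ 0.4786.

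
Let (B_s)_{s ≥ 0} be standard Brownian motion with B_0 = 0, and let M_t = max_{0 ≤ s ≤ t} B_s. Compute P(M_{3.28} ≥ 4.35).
P(M_{3.28} ≥ 4.35) = 2·P(B_{3.28} ≥ 4.35) = 2(1 − Φ(4.35/√3.28)) ≈ 0.0163

By the reflection principle for Brownian motion, P(M_t ≥ a) = 2 · P(B_t ≥ a) for a ≥ 0. Since B_t ~ N(0, t), P(B_t ≥ 4.35) = 1 − Φ(4.35/√t) = 1 − Φ(4.35/√3.28) = 1 − Φ(2.4019). So
  P(M_{3.28} ≥ 4.35) = 2(1 − Φ(2.4019)) ≈ 0.0163.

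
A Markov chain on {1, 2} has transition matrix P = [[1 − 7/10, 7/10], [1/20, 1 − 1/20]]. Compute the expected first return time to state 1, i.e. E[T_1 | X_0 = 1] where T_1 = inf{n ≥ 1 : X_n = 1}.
E[T_1 | X_0 = 1] = 1/π_1 = 15

For an irreducible recurrent Markov chain with stationary distribution π, E[T_i | X_0 = i] = 1/π_i (Kac's formula). Here π_1 = (1/20)/(7/10 + 1/20) = (1/20)/(3/4) = 1/15, so E[T_1 | X_0 = 1] = 1/π_1 = (7/10 + 1/20)/(1/20) = (3/4)/(1/20) = 15.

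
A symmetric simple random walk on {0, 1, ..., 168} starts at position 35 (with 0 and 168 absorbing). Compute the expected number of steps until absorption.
E[τ | X_0 = 35] = 4655

Let v_k = E[τ | X_0 = k]. Boundary: v_0 = v_168 = 0. Recurrence: v_k = 1 + (v_{k-1} + v_{k+1})/2 for 1 ≤ k ≤ 167. The particular solution to v_k − (v_{k-1} + v_{k+1})/2 = 1 is v_k = −k^2. Adding homogeneous solution A + B k and matching boundaries gives v_k = k (168 − k). Substituting k = 35: v_35 = 35 · 133 = 4655.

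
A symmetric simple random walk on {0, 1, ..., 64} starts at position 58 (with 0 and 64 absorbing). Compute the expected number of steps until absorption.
E[τ | X_0 = 58] = 348

Let v_k = E[τ | X_0 = k]. Boundary: v_0 = v_64 = 0. Recurrence: v_k = 1 + (v_{k-1} + v_{k+1})/2 for 1 ≤ k ≤ 63. The particular solution to v_k − (v_{k-1} + v_{k+1})/2 = 1 is v_k = −k^2. Adding homogeneous solution A + B k and matching boundaries gives v_k = k (64 − k). Substituting k = 58: v_58 = 58 · 6 = 348.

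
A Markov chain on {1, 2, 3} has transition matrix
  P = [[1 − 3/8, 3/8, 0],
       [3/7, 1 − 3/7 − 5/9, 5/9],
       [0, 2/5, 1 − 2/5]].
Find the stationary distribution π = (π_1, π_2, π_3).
π = (144/445, 126/445, 35/89)

This is a birth-death chain on three states, which satisfies detailed balance: π_1 · P_{12} = π_2 · P_{21} and π_2 · P_{23} = π_3 · P_{32}.
From π_1 · 3/8 = π_2 · 3/7: π_2/π_1 = (3/8)/(3/7) = 7/8.
From π_2 · 5/9 = π_3 · 2/5: π_3/π_2 = (5/9)/(2/5) = 25/18.
Take π_1 proportional to 1; then unnormalized π = (1, 7/8, 175/144). Normalize by dividing by the sum 445/144:
  π = (144/445, 126/445, 35/89).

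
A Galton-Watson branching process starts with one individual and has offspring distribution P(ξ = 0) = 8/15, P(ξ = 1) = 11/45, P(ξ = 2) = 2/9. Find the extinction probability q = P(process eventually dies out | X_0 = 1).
q = 1

Mean offspring μ = 0·8/15 + 1·11/45 + 2·2/9 = 31/45 ≤ 1. For μ ≤ 1 with offspring not concentrated at 1, the Galton-Watson process goes extinct almost surely, so q = 1.
(Algebraic check: The pgf is f(s) = 8/15 + 11/45·s + 2/9·s². The extinction probability q is the smallest fixed point of f in [0, 1]. Setting s = f(s):
  2/9·s² + (11/45 − 1)·s + 8/15 = 0
  2/9·s² − (8/15 + 2/9)·s + 8/15 = 0
which factors as (s − 1)·(2/9·s − 8/15) = 0, giving roots s = 1 and s = (8/15)/(2/9) = 12/5. Since 12/5 ≥ 1, the smallest root in [0, 1] is s = 1.)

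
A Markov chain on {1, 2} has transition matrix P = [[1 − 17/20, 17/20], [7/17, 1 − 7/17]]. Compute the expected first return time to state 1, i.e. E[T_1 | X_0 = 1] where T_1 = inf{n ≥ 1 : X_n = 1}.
E[T_1 | X_0 = 1] = 1/π_1 = 429/140

For an irreducible recurrent Markov chain with stationary distribution π, E[T_i | X_0 = i] = 1/π_i (Kac's formula). Here π_1 = (7/17)/(17/20 + 7/17) = (7/17)/(429/340) = 140/429, so E[T_1 | X_0 = 1] = 1/π_1 = (17/20 + 7/17)/(7/17) = (429/340)/(7/17) = 429/140.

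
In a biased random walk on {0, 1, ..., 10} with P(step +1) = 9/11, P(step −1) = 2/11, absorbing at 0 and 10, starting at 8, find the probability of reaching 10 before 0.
P(hit 10 before 0) = (1 − (2/9)^8) / (1 − (2/9)^10) = 45282645/45282901

Let u_k denote P(reach 10 before 0 | start at k). Boundary: u_0 = 0, u_10 = 1. Recurrence: u_k = 9/11·u_{k+1} + 2/11·u_{k-1} for 1 ≤ k ≤ 9. Try u_k = A + B·r^k with r = q/p = (2/11)/(9/11) = 2/9. Substitution satisfies the recurrence; boundary conditions give:
  u_k = (1 − r^k) / (1 − r^N) = (1 − (2/9)^8) / (1 − (2/9)^10) = 45282645/45282901.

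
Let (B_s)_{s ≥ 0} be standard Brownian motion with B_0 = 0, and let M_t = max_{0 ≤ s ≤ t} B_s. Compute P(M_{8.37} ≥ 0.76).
P(M_{8.37} ≥ 0.76) = 2·P(B_{8.37} ≥ 0.76) = 2(1 − Φ(0.76/√8.37)) ≈ 0.7928

By the reflection principle for Brownian motion, P(M_t ≥ a) = 2 · P(B_t ≥ a) for a ≥ 0. Since B_t ~ N(0, t), P(B_t ≥ 0.76) = 1 − Φ(0.76/√t) = 1 − Φ(0.76/√8.37) = 1 − Φ(0.2627). So
  P(M_{8.37} ≥ 0.76) = 2(1 − Φ(0.2627)) ≈ 0.7928.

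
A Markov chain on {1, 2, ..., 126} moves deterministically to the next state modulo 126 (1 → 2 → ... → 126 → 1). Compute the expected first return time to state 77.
E[T_77 | X_0 = 77] = 126

The chain cycles deterministically, so starting at state 77 it returns in exactly 126 steps. Equivalently, the stationary distribution is uniform π_j = 1/126 for every state j, so by Kac's formula E[T_77] = 1/π_77 = 126.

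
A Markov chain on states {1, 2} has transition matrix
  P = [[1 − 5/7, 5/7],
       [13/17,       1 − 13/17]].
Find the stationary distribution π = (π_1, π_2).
π_1 = 91/176, π_2 = 85/176

Solve πP = π with π_1 + π_2 = 1. From πP = π: π_1 · (1 − 5/7) + π_2 · 13/17 = π_1 ⇒ π_2 · 13/17 = π_1 · 5/7 ⇒ π_2/π_1 = (5/7)/(13/17) = 85/91. Together with π_1 + π_2 = 1:
  π_1 = (13/17)/(5/7 + 13/17) = (13/17)/(176/119) = 91/176,
  π_2 = (5/7)/(5/7 + 13/17) = (5/7)/(176/119) = 85/176.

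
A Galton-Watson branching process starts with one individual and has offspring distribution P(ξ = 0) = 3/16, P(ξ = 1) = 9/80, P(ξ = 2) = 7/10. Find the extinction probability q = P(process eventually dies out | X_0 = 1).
q = 15/56

The pgf is f(s) = 3/16 + 9/80·s + 7/10·s². The extinction probability q is the smallest fixed point of f in [0, 1]. Setting s = f(s):
  7/10·s² + (9/80 − 1)·s + 3/16 = 0
  7/10·s² − (3/16 + 7/10)·s + 3/16 = 0
which factors as (s − 1)·(7/10·s − 3/16) = 0, giving roots s = 1 and s = (3/16)/(7/10) = 15/56.
Mean offspring μ = 9/80 + 2·7/10 = 121/80 > 1 (supercritical), so q < 1. The extinction probability is the smaller root: q = (3/16)/(7/10) = 15/56.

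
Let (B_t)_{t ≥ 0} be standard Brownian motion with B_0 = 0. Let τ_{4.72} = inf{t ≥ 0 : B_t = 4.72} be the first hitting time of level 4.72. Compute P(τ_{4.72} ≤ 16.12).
P(τ_{4.72} ≤ 16.12) = 2(1 − Φ(4.72/√16.12)) = 2(1 − Φ(1.1756)) ≈ 0.2398

By the reflection principle for standard BM, P(τ_b ≤ t) = 2 · P(B_t ≥ b). Since B_t ~ N(0, t), P(B_t ≥ 4.72) = 1 − Φ(4.72/√t) = 1 − Φ(4.72/√16.12) = 1 − Φ(1.1756) ≈ 0.11988. Doubling: P(τ_{4.72} ≤ 16.12) ≈ 2 · 0.11988 = 0.23976 ≈ 0.2398.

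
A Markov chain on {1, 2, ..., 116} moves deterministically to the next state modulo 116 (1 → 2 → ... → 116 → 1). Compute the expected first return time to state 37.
E[T_37 | X_0 = 37] = 116

The chain cycles deterministically, so starting at state 37 it returns in exactly 116 steps. Equivalently, the stationary distribution is uniform π_j = 1/116 for every state j, so by Kac's formula E[T_37] = 1/π_37 = 116.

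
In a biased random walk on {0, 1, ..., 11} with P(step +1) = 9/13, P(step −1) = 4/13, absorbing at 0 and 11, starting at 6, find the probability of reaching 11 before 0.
P(hit 11 before 0) = (1 − (4/9)^6) / (1 − (4/9)^11) = 6227838981/6275373061

Let u_k denote P(reach 11 before 0 | start at k). Boundary: u_0 = 0, u_11 = 1. Recurrence: u_k = 9/13·u_{k+1} + 4/13·u_{k-1} for 1 ≤ k ≤ 10. Try u_k = A + B·r^k with r = q/p = (4/13)/(9/13) = 4/9. Substitution satisfies the recurrence; boundary conditions give:
  u_k = (1 − r^k) / (1 − r^N) = (1 − (4/9)^6) / (1 − (4/9)^11) = 6227838981/6275373061.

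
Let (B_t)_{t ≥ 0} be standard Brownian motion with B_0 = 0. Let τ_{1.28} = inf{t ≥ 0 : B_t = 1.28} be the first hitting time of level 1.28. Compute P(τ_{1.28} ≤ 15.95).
P(τ_{1.28} ≤ 15.95) = 2(1 − Φ(1.28/√15.95)) = 2(1 − Φ(0.3205)) ≈ 0.7486

By the reflection principle for standard BM, P(τ_b ≤ t) = 2 · P(B_t ≥ b). Since B_t ~ N(0, t), P(B_t ≥ 1.28) = 1 − Φ(1.28/√t) = 1 − Φ(1.28/√15.95) = 1 − Φ(0.3205) ≈ 0.37429. Doubling: P(τ_{1.28} ≤ 15.95) ≈ 2 · 0.37429 = 0.74858 ≈ 0.7486.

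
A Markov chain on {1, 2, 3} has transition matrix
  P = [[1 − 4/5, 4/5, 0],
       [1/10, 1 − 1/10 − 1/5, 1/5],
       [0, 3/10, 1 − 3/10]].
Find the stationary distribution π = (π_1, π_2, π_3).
π = (3/43, 24/43, 16/43)

This is a birth-death chain on three states, which satisfies detailed balance: π_1 · P_{12} = π_2 · P_{21} and π_2 · P_{23} = π_3 · P_{32}.
From π_1 · 4/5 = π_2 · 1/10: π_2/π_1 = (4/5)/(1/10) = 8.
From π_2 · 1/5 = π_3 · 3/10: π_3/π_2 = (1/5)/(3/10) = 2/3.
Take π_1 proportional to 1; then unnormalized π = (1, 8, 16/3). Normalize by dividing by the sum 43/3:
  π = (3/43, 24/43, 16/43).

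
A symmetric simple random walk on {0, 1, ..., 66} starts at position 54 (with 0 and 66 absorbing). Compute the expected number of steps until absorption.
E[τ | X_0 = 54] = 648

Let v_k = E[τ | X_0 = k]. Boundary: v_0 = v_66 = 0. Recurrence: v_k = 1 + (v_{k-1} + v_{k+1})/2 for 1 ≤ k ≤ 65. The particular solution to v_k − (v_{k-1} + v_{k+1})/2 = 1 is v_k = −k^2. Adding homogeneous solution A + B k and matching boundaries gives v_k = k (66 − k). Substituting k = 54: v_54 = 54 · 12 = 648.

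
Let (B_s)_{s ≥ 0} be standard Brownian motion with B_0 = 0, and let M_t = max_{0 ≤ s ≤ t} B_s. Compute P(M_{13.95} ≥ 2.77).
P(M_{13.95} ≥ 2.77) = 2·P(B_{13.95} ≥ 2.77) = 2(1 − Φ(2.77/√13.95)) ≈ 0.4583

By the reflection principle for Brownian motion, P(M_t ≥ a) = 2 · P(B_t ≥ a) for a ≥ 0. Since B_t ~ N(0, t), P(B_t ≥ 2.77) = 1 − Φ(2.77/√t) = 1 − Φ(2.77/√13.95) = 1 − Φ(0.7416). So
  P(M_{13.95} ≥ 2.77) = 2(1 − Φ(0.7416)) ≈ 0.4583.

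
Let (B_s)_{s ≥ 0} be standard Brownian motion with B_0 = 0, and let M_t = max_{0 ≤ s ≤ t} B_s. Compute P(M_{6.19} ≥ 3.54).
P(M_{6.19} ≥ 3.54) = 2·P(B_{6.19} ≥ 3.54) = 2(1 − Φ(3.54/√6.19)) ≈ 0.1548

By the reflection principle for Brownian motion, P(M_t ≥ a) = 2 · P(B_t ≥ a) for a ≥ 0. Since B_t ~ N(0, t), P(B_t ≥ 3.54) = 1 − Φ(3.54/√t) = 1 − Φ(3.54/√6.19) = 1 − Φ(1.4228). So
  P(M_{6.19} ≥ 3.54) = 2(1 − Φ(1.4228)) ≈ 0.1548.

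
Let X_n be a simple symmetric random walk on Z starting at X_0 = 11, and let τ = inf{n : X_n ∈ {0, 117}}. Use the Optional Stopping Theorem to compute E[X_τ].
E[X_τ] = 11

X_n is a martingale and τ is a bounded-mean stopping time (indeed τ is finite a.s. with bounded expectation since the walk is in a bounded region). By the OST, E[X_τ] = E[X_0] = 11. Equivalently: E[X_τ] = 117 · P(hit 117 first) + 0 · P(hit 0 first) = 117 · (11/117) = 11.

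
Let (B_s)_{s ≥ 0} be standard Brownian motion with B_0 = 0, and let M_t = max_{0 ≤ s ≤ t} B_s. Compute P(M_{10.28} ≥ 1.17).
P(M_{10.28} ≥ 1.17) = 2·P(B_{10.28} ≥ 1.17) = 2(1 − Φ(1.17/√10.28)) ≈ 0.7152

By the reflection principle for Brownian motion, P(M_t ≥ a) = 2 · P(B_t ≥ a) for a ≥ 0. Since B_t ~ N(0, t), P(B_t ≥ 1.17) = 1 − Φ(1.17/√t) = 1 − Φ(1.17/√10.28) = 1 − Φ(0.3649). So
  P(M_{10.28} ≥ 1.17) = 2(1 − Φ(0.3649)) ≈ 0.7152.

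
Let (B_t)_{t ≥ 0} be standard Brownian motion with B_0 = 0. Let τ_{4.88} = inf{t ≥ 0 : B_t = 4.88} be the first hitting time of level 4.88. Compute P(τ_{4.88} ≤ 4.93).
P(τ_{4.88} ≤ 4.93) = 2(1 − Φ(4.88/√4.93)) = 2(1 − Φ(2.1978)) ≈ 0.0280

By the reflection principle for standard BM, P(τ_b ≤ t) = 2 · P(B_t ≥ b). Since B_t ~ N(0, t), P(B_t ≥ 4.88) = 1 − Φ(4.88/√t) = 1 − Φ(4.88/√4.93) = 1 − Φ(2.1978) ≈ 0.01398. Doubling: P(τ_{4.88} ≤ 4.93) ≈ 2 · 0.01398 = 0.02796 ≈ 0.0280.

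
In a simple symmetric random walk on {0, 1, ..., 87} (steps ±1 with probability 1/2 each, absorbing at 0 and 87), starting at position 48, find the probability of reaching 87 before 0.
P(hit 87 before 0) = 48/87 = 16/29

Let u_k = P(hit 87 before 0 | start at k). Then u_0 = 0, u_87 = 1, and u_k = u_{k-1}/2 + u_{k+1}/2 for 1 ≤ k ≤ 86. This harmonic recurrence is solved by u_k = k/87, giving u_48 = 48/87 = 16/29.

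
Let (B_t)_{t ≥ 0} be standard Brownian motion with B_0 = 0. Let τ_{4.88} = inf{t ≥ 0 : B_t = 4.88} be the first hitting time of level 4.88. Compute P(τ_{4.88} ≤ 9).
P(τ_{4.88} ≤ 9) = 2(1 − Φ(4.88/√9)) = 2(1 − Φ(1.6267)) ≈ 0.1038

By the reflection principle for standard BM, P(τ_b ≤ t) = 2 · P(B_t ≥ b). Since B_t ~ N(0, t), P(B_t ≥ 4.88) = 1 − Φ(4.88/√t) = 1 − Φ(4.88/√9) = 1 − Φ(1.6267) ≈ 0.05190. Doubling: P(τ_{4.88} ≤ 9) ≈ 2 · 0.05190 = 0.10380 ≈ 0.1038.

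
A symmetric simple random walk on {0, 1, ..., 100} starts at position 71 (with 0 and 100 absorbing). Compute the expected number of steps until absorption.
E[τ | X_0 = 71] = 2059

Let v_k = E[τ | X_0 = k]. Boundary: v_0 = v_100 = 0. Recurrence: v_k = 1 + (v_{k-1} + v_{k+1})/2 for 1 ≤ k ≤ 99. The particular solution to v_k − (v_{k-1} + v_{k+1})/2 = 1 is v_k = −k^2. Adding homogeneous solution A + B k and matching boundaries gives v_k = k (100 − k). Substituting k = 71: v_71 = 71 · 29 = 2059.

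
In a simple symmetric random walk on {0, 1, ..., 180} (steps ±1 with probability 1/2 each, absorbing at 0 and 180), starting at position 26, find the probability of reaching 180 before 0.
P(hit 180 before 0) = 26/180 = 13/90

Let u_k = P(hit 180 before 0 | start at k). Then u_0 = 0, u_180 = 1, and u_k = u_{k-1}/2 + u_{k+1}/2 for 1 ≤ k ≤ 179. This harmonic recurrence is solved by u_k = k/180, giving u_26 = 26/180 = 13/90.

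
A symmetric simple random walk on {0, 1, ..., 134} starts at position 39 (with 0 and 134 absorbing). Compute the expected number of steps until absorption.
E[τ | X_0 = 39] = 3705

Let v_k = E[τ | X_0 = k]. Boundary: v_0 = v_134 = 0. Recurrence: v_k = 1 + (v_{k-1} + v_{k+1})/2 for 1 ≤ k ≤ 133. The particular solution to v_k − (v_{k-1} + v_{k+1})/2 = 1 is v_k = −k^2. Adding homogeneous solution A + B k and matching boundaries gives v_k = k (134 − k). Substituting k = 39: v_39 = 39 · 95 = 3705.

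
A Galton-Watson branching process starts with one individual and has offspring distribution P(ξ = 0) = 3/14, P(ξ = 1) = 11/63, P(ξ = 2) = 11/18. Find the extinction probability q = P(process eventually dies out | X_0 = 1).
q = 27/77

The pgf is f(s) = 3/14 + 11/63·s + 11/18·s². The extinction probability q is the smallest fixed point of f in [0, 1]. Setting s = f(s):
  11/18·s² + (11/63 − 1)·s + 3/14 = 0
  11/18·s² − (3/14 + 11/18)·s + 3/14 = 0
which factors as (s − 1)·(11/18·s − 3/14) = 0, giving roots s = 1 and s = (3/14)/(11/18) = 27/77.
Mean offspring μ = 11/63 + 2·11/18 = 88/63 > 1 (supercritical), so q < 1. The extinction probability is the smaller root: q = (3/14)/(11/18) = 27/77.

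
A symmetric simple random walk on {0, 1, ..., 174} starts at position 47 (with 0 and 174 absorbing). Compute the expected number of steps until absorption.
E[τ | X_0 = 47] = 5969

Let v_k = E[τ | X_0 = k]. Boundary: v_0 = v_174 = 0. Recurrence: v_k = 1 + (v_{k-1} + v_{k+1})/2 for 1 ≤ k ≤ 173. The particular solution to v_k − (v_{k-1} + v_{k+1})/2 = 1 is v_k = −k^2. Adding homogeneous solution A + B k and matching boundaries gives v_k = k (174 − k). Substituting k = 47: v_47 = 47 · 127 = 5969.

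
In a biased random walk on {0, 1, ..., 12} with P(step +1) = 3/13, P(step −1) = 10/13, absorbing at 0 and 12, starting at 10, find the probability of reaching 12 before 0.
P(hit 12 before 0) = (1 − (10/3)^10) / (1 − (10/3)^12) = 989005149/10989005149

Let u_k denote P(reach 12 before 0 | start at k). Boundary: u_0 = 0, u_12 = 1. Recurrence: u_k = 3/13·u_{k+1} + 10/13·u_{k-1} for 1 ≤ k ≤ 11. Try u_k = A + B·r^k with r = q/p = (10/13)/(3/13) = 10/3. Substitution satisfies the recurrence; boundary conditions give:
  u_k = (1 − r^k) / (1 − r^N) = (1 − (10/3)^10) / (1 − (10/3)^12) = 989005149/10989005149.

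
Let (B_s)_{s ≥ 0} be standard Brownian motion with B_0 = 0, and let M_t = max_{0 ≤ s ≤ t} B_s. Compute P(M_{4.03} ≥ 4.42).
P(M_{4.03} ≥ 4.42) = 2·P(B_{4.03} ≥ 4.42) = 2(1 − Φ(4.42/√4.03)) ≈ 0.0277

By the reflection principle for Brownian motion, P(M_t ≥ a) = 2 · P(B_t ≥ a) for a ≥ 0. Since B_t ~ N(0, t), P(B_t ≥ 4.42) = 1 − Φ(4.42/√t) = 1 − Φ(4.42/√4.03) = 1 − Φ(2.2018). So
  P(M_{4.03} ≥ 4.42) = 2(1 − Φ(2.2018)) ≈ 0.0277.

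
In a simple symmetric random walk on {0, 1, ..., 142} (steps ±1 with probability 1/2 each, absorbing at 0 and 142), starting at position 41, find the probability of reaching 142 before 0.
P(hit 142 before 0) = 41/142

Let u_k = P(hit 142 before 0 | start at k). Then u_0 = 0, u_142 = 1, and u_k = u_{k-1}/2 + u_{k+1}/2 for 1 ≤ k ≤ 141. This harmonic recurrence is solved by u_k = k/142, giving u_41 = 41/142.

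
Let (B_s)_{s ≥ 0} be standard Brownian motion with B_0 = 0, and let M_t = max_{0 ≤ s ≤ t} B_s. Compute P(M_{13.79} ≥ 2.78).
P(M_{13.79} ≥ 2.78) = 2·P(B_{13.79} ≥ 2.78) = 2(1 − Φ(2.78/√13.79)) ≈ 0.4541

By the reflection principle for Brownian motion, P(M_t ≥ a) = 2 · P(B_t ≥ a) for a ≥ 0. Since B_t ~ N(0, t), P(B_t ≥ 2.78) = 1 − Φ(2.78/√t) = 1 − Φ(2.78/√13.79) = 1 − Φ(0.7486). So
  P(M_{13.79} ≥ 2.78) = 2(1 − Φ(0.7486)) ≈ 0.4541.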